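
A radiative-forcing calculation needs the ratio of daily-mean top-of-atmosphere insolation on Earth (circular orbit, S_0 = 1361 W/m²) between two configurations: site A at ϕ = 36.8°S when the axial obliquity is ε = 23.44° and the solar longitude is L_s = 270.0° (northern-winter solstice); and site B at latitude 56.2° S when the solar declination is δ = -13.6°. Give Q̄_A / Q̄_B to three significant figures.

Q̄_A / Q̄_B ≈ 1.30

— Configuration A (ϕ=-36.8°):
Solar declination: sin δ = sin ε · sin L_s = sin 23.44° × sin 270.0° = -0.39779, so δ = -23.440°.
cos h₀ = −tan(-36.8°) tan(-23.440°) = -0.3244, h₀ = 1.9011 rad.
Bracket: h₀ sin ϕ sin δ + cos ϕ cos δ sin h₀ = 1.9011×-0.59902×-0.39779 + 0.80073×0.91748×0.94594 = 0.453002 + 0.694938 = 1.147940.
Q̄ = (S_0/π) × [bracket] = (1361/π) × 1.147940 = 497.31 W/m².
— Configuration B (ϕ=-56.2°):
cos h₀ = −tan(-56.2°) tan(-13.600°) = -0.3614, h₀ = 1.9405 rad.
Bracket: h₀ sin ϕ sin δ + cos ϕ cos δ sin h₀ = 1.9405×-0.83098×-0.23514 + 0.55630×0.97196×0.93242 = 0.379167 + 0.504161 = 0.883328.
Q̄ = (S_0/π) × [bracket] = (1361/π) × 0.883328 = 382.68 W/m².
Ratio Q̄_A / Q̄_B = 497.31 / 382.68 = 1.300.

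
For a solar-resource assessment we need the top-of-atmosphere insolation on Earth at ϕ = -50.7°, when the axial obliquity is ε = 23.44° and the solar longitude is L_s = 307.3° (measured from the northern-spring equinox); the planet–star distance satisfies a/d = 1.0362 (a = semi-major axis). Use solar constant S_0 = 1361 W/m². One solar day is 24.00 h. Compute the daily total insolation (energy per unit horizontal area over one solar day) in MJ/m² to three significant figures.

41.6 MJ/m²

Solar declination: sin δ = sin ε · sin L_s = sin 23.44° × sin 307.3° = -0.31643, so δ = -18.447°.
cos h₀ = −tan(-50.7°) tan(-18.447°) = -0.4075, h₀ = 1.9906 rad.
Bracket: h₀ sin ϕ sin δ + cos ϕ cos δ sin h₀ = 1.9906×-0.77384×-0.31643 + 0.63338×0.94862×0.91319 = 0.487431 + 0.548678 = 1.036109.
Inverse-square distance factor (a/d)² = 1.0362² = 1.073710.
Q̄ = (S_0/π) × 1.073710 × [bracket] = (1361/π) × 1.073710 × 1.036109 = 481.95 W/m².
Daily total = Q̄ × 24.00 h × 3600 s/h = 481.95 × 24.00 × 3600 / 10⁶ = 41.64 MJ/m².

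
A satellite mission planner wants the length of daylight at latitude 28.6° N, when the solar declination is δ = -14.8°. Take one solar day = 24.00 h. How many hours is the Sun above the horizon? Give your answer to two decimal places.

10.90 h

cos h₀ = −tan ϕ · tan δ = −tan(+28.6°) × tan(-14.800°) = 0.1441, so h₀ = 1.4262 rad = 81.72°.
Daylight = 2h₀/(2π) × 24.00 h = (1.4262/π) × 24.00 = 10.90 h.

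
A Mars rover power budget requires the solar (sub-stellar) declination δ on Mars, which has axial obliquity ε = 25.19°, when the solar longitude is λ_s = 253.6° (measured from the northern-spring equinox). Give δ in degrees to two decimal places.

sin δ = sin ε · sin λ_s = sin 25.19° × sin 253.6° = -0.408305.
δ = arcsin(-0.408305) = -24.10°.

δ = -24.10°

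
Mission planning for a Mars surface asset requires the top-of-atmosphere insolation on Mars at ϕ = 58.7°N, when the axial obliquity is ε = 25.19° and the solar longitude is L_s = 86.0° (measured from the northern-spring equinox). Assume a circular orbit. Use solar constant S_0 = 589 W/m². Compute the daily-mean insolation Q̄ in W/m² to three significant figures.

Solar declination: sin δ = sin ε · sin L_s = sin 25.19° × sin 86.0° = 0.42458, so δ = +25.124°.
cos h₀ = −tan(+58.7°) tan(+25.124°) = -0.7713, h₀ = 2.4517 rad.
Bracket: h₀ sin ϕ sin δ + cos ϕ cos δ sin h₀ = 2.4517×0.85446×0.42458 + 0.51952×0.90539×0.63648 = 0.889444 + 0.299380 = 1.188824.
Q̄ = (S_0/π) × [bracket] = (589/π) × 1.188824 = 222.9 W/m².

Q̄ ≈ 223 W/m²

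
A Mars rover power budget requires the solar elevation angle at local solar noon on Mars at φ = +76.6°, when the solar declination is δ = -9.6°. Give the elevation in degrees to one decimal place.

At local noon the hour angle is zero, so the zenith angle equals |φ − δ| = |+76.6° − (-9.600°)| = 86.200°.
Elevation = 90° − 86.200° = 3.8°.

3.8°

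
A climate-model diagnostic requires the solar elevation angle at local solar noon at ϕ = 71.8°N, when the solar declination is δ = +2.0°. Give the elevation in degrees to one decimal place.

At local noon the hour angle is zero, so the zenith angle equals |ϕ − δ| = |+71.8° − (+2.000°)| = 69.800°.
Elevation = 90° − 69.800° = 20.2°.

20.2°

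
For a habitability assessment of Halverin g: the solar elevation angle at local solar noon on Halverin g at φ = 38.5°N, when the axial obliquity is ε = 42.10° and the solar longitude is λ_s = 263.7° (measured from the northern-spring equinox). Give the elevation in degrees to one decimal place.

9.7°

Solar declination: sin δ = sin ε · sin λ_s = sin 42.10° × sin 263.7° = -0.66638, so δ = -41.788°.
At local noon the hour angle is zero, so the zenith angle equals |φ − δ| = |+38.5° − (-41.788°)| = 80.288°.
Elevation = 90° − 80.288° = 9.7°.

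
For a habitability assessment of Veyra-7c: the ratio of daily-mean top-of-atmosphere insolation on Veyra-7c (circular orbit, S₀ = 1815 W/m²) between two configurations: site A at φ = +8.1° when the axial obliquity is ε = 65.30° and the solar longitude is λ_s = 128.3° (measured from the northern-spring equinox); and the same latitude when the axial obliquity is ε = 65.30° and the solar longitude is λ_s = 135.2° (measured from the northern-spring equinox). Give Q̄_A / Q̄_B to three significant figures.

— Configuration A (φ=+8.1°):
Solar declination: sin δ = sin ε · sin λ_s = sin 65.30° × sin 128.3° = 0.71298, so δ = +45.478°.
cos H₀ = −tan(+8.1°) tan(+45.478°) = -0.1447, H₀ = 1.7160 rad.
Bracket: H₀ sin φ sin δ + cos φ cos δ sin H₀ = 1.7160×0.14090×0.71298 + 0.99002×0.70119×0.98947 = 0.172387 + 0.686882 = 0.859269.
Q̄ = (S₀/π) × [bracket] = (1815/π) × 0.859269 = 496.43 W/m².
— Configuration B (φ=+8.1°):
Solar declination: sin δ = sin ε · sin λ_s = sin 65.30° × sin 135.2° = 0.64017, so δ = +39.804°.
cos H₀ = −tan(+8.1°) tan(+39.804°) = -0.1186, H₀ = 1.6897 rad.
Bracket: H₀ sin φ sin δ + cos φ cos δ sin H₀ = 1.6897×0.14090×0.64017 + 0.99002×0.76824×0.99294 = 0.152411 + 0.755203 = 0.907614.
Q̄ = (S₀/π) × [bracket] = (1815/π) × 0.907614 = 524.36 W/m².
Ratio Q̄_A / Q̄_B = 496.43 / 524.36 = 0.9467.

Q̄_A / Q̄_B ≈ 0.947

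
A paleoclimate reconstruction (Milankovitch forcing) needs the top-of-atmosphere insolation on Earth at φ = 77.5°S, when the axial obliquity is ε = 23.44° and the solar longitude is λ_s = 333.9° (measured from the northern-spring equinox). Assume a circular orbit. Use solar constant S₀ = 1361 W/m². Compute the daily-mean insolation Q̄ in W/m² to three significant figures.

Q̄ ≈ 240 W/m²

Solar declination: sin δ = sin ε · sin λ_s = sin 23.44° × sin 333.9° = -0.17500, so δ = -10.079°.
cos H₀ = −tan(-77.5°) tan(-10.079°) = -0.8018, H₀ = 2.5010 rad.
Bracket: H₀ sin φ sin δ + cos φ cos δ sin H₀ = 2.5010×-0.97630×-0.17500 + 0.21644×0.98457×0.59765 = 0.427302 + 0.127359 = 0.554661.
Q̄ = (S₀/π) × [bracket] = (1361/π) × 0.554661 = 240.3 W/m².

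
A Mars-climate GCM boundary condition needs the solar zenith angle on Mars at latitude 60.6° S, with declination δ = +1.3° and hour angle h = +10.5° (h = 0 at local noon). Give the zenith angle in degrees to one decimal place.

θ_z = 62.4°

cos θ_z = sin φ sin δ + cos φ cos δ cos h = -0.019766 + 0.482559 = 0.462793.
θ_z = arccos(0.462793) = 62.4°.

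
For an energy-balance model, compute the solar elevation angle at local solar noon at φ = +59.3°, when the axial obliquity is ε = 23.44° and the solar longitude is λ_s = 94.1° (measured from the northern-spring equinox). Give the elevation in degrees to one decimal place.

54.1°

Solar declination: sin δ = sin ε · sin λ_s = sin 23.44° × sin 94.1° = 0.39677, so δ = +23.376°.
At local noon the hour angle is zero, so the zenith angle equals |φ − δ| = |+59.3° − (+23.376°)| = 35.924°.
Elevation = 90° − 35.924° = 54.1°.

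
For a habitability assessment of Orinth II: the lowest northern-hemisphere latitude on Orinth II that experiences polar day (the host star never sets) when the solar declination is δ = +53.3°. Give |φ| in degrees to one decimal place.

|φ| = 36.7°

Polar day requires cos H₀ = −tan φ tan δ ≤ −1, i.e. tan φ tan δ ≥ 1.
The boundary is |tan φ| · |tan δ| = 1, so |φ| = 90° − |δ| = 90° − 53.3° = 36.7° in the northern hemisphere.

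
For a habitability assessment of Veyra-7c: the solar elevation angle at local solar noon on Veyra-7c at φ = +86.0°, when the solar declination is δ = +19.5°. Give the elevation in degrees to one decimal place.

23.5°

At local noon the hour angle is zero, so the zenith angle equals |φ − δ| = |+86.0° − (+19.500°)| = 66.500°.
Elevation = 90° − 66.500° = 23.5°.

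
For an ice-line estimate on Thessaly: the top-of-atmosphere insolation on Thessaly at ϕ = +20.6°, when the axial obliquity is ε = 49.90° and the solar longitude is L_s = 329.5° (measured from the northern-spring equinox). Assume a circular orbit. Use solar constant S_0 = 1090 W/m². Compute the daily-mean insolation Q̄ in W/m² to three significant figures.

Q̄ ≈ 229 W/m²

Solar declination: sin δ = sin ε · sin L_s = sin 49.90° × sin 329.5° = -0.38823, so δ = -22.844°.
cos h₀ = −tan(+20.6°) tan(-22.844°) = 0.1583, h₀ = 1.4118 rad.
Bracket: h₀ sin ϕ sin δ + cos ϕ cos δ sin h₀ = 1.4118×0.35184×-0.38823 + 0.93606×0.92156×0.98738 = -0.192845 + 0.851749 = 0.658904.
Q̄ = (S_0/π) × [bracket] = (1090/π) × 0.658904 = 228.6 W/m².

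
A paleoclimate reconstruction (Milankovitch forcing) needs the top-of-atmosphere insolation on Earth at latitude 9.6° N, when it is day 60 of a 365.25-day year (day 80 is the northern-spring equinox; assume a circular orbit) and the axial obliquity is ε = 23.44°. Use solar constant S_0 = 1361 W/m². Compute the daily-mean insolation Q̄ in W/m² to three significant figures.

Q̄ ≈ 408 W/m²

Solar longitude: L_s = 360° × (60 − 80)/365.25 = -19.713°, i.e. -19.713° + 360° = 340.287°.
sin δ = sin 23.44° × sin 340.287° = -0.13417, so δ = -7.711°.
cos h₀ = −tan(+9.6°) tan(-7.711°) = 0.0229, h₀ = 1.5479 rad.
Bracket: h₀ sin ϕ sin δ + cos ϕ cos δ sin h₀ = 1.5479×0.16677×-0.13417 + 0.98600×0.99096×0.99974 = -0.034635 + 0.976833 = 0.942198.
Q̄ = (S_0/π) × [bracket] = (1361/π) × 0.942198 = 408.2 W/m².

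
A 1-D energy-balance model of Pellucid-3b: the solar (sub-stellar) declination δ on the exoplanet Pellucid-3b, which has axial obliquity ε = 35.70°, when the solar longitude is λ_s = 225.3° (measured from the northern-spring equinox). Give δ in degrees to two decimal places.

sin δ = sin ε · sin λ_s = sin 35.70° × sin 225.3° = -0.414781.
δ = arcsin(-0.414781) = -24.51°.

δ = -24.51°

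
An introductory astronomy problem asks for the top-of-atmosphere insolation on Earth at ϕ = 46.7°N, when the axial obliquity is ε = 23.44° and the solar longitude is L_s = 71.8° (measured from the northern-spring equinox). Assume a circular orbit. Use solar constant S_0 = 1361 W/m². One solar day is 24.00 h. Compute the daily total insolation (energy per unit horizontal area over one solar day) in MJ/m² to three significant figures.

42.2 MJ/m²

Solar declination: sin δ = sin ε · sin L_s = sin 23.44° × sin 71.8° = 0.37789, so δ = +22.203°.
cos h₀ = −tan(+46.7°) tan(+22.203°) = -0.4331, h₀ = 2.0187 rad.
Bracket: h₀ sin ϕ sin δ + cos ϕ cos δ sin h₀ = 2.0187×0.72777×0.37789 + 0.68582×0.92585×0.90134 = 0.555177 + 0.572321 = 1.127498.
Q̄ = (S_0/π) × [bracket] = (1361/π) × 1.127498 = 488.45 W/m².
Daily total = Q̄ × 24.00 h × 3600 s/h = 488.45 × 24.00 × 3600 / 10⁶ = 42.20 MJ/m².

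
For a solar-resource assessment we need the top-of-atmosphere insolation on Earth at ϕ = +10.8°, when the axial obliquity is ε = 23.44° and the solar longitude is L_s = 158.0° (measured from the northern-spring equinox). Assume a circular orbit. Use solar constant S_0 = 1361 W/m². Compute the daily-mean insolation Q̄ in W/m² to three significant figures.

Q̄ ≈ 440 W/m²

Solar declination: sin δ = sin ε · sin L_s = sin 23.44° × sin 158.0° = 0.14901, so δ = +8.570°.
cos h₀ = −tan(+10.8°) tan(+8.570°) = -0.0287, h₀ = 1.5995 rad.
Bracket: h₀ sin ϕ sin δ + cos ϕ cos δ sin h₀ = 1.5995×0.18738×0.14901 + 0.98229×0.98884×0.99959 = 0.044660 + 0.970929 = 1.015589.
Q̄ = (S_0/π) × [bracket] = (1361/π) × 1.015589 = 440.0 W/m².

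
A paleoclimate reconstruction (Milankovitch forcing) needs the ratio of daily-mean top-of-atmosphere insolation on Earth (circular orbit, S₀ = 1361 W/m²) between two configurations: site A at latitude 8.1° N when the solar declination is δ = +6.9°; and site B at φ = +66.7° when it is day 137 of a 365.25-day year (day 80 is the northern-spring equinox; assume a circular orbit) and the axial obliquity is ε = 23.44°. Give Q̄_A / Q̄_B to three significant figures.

Q̄_A / Q̄_B ≈ 1.03

— Configuration A (φ=+8.1°):
cos H₀ = −tan(+8.1°) tan(+6.900°) = -0.0172, H₀ = 1.5880 rad.
Bracket: H₀ sin φ sin δ + cos φ cos δ sin H₀ = 1.5880×0.14090×0.12014 + 0.99002×0.99276×0.99985 = 0.026881 + 0.982705 = 1.009586.
Q̄ = (S₀/π) × [bracket] = (1361/π) × 1.009586 = 437.37 W/m².
— Configuration B (φ=+66.7°):
Solar longitude: λ_s = 360° × (137 − 80)/365.25 = 56.181°.
sin δ = sin 23.44° × sin 56.181° = 0.33048, so δ = +19.298°.
cos H₀ = −tan(+66.7°) tan(+19.298°) = -0.8131, H₀ = 2.5202 rad.
Bracket: H₀ sin φ sin δ + cos φ cos δ sin H₀ = 2.5202×0.91845×0.33048 + 0.39555×0.94381×0.58219 = 0.764955 + 0.217346 = 0.982301.
Q̄ = (S₀/π) × [bracket] = (1361/π) × 0.982301 = 425.55 W/m².
Ratio Q̄_A / Q̄_B = 437.37 / 425.55 = 1.028.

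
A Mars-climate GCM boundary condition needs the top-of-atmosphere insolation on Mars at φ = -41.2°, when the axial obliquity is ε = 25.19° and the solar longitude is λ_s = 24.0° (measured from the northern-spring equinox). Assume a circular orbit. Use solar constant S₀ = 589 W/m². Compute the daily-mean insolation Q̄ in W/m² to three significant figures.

Q̄ ≈ 107 W/m²

Solar declination: sin δ = sin ε · sin λ_s = sin 25.19° × sin 24.0° = 0.17312, so δ = +9.969°.
cos H₀ = −tan(-41.2°) tan(+9.969°) = 0.1539, H₀ = 1.4163 rad.
Bracket: H₀ sin φ sin δ + cos φ cos δ sin H₀ = 1.4163×-0.65869×0.17312 + 0.75241×0.98490×0.98809 = -0.161504 + 0.732223 = 0.570719.
Q̄ = (S₀/π) × [bracket] = (589/π) × 0.570719 = 107.0 W/m².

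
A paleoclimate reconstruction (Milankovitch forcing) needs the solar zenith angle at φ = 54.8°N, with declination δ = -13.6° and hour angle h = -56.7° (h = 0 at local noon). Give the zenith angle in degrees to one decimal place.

cos θ_z = sin φ sin δ + cos φ cos δ cos h = -0.192145 + 0.307601 = 0.115456.
θ_z = arccos(0.115456) = 83.4°.

θ_z = 83.4°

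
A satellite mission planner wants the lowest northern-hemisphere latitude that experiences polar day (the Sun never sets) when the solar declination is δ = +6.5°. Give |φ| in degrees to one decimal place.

|φ| = 83.5°

Polar day requires cos H₀ = −tan φ tan δ ≤ −1, i.e. tan φ tan δ ≥ 1.
The boundary is |tan φ| · |tan δ| = 1, so |φ| = 90° − |δ| = 90° − 6.5° = 83.5° in the northern hemisphere.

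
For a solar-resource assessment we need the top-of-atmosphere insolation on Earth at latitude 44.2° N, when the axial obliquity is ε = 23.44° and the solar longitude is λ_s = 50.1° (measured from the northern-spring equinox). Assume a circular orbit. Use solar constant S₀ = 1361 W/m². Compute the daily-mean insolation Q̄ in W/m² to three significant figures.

Q̄ ≈ 455 W/m²

Solar declination: sin δ = sin ε · sin λ_s = sin 23.44° × sin 50.1° = 0.30517, so δ = +17.768°.
cos H₀ = −tan(+44.2°) tan(+17.768°) = -0.3116, H₀ = 1.8877 rad.
Bracket: H₀ sin φ sin δ + cos φ cos δ sin H₀ = 1.8877×0.69717×0.30517 + 0.71691×0.95230×0.95020 = 0.401618 + 0.648714 = 1.050332.
Q̄ = (S₀/π) × [bracket] = (1361/π) × 1.050332 = 455.0 W/m².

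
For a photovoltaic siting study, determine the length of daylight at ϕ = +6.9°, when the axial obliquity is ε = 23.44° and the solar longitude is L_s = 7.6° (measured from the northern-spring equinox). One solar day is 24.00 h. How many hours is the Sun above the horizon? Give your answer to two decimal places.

Solar declination: sin δ = sin ε · sin L_s = sin 23.44° × sin 7.6° = 0.05261, so δ = +3.016°.
cos h₀ = −tan ϕ · tan δ = −tan(+6.9°) × tan(+3.016°) = -0.0064, so h₀ = 1.5772 rad = 90.37°.
Daylight = 2h₀/(2π) × 24.00 h = (1.5772/π) × 24.00 = 12.05 h.

12.05 h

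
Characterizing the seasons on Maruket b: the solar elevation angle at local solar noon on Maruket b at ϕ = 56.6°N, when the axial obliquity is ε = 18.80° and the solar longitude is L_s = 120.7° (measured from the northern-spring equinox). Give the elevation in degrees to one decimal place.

49.5°

Solar declination: sin δ = sin ε · sin L_s = sin 18.80° × sin 120.7° = 0.27710, so δ = +16.087°.
At local noon the hour angle is zero, so the zenith angle equals |ϕ − δ| = |+56.6° − (+16.087°)| = 40.513°.
Elevation = 90° − 40.513° = 49.5°.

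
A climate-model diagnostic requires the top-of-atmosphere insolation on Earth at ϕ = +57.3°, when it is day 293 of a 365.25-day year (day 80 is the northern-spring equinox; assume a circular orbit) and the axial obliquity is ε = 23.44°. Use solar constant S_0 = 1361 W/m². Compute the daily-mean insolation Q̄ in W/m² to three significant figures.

Solar longitude: L_s = 360° × (293 − 80)/365.25 = 209.938°.
sin δ = sin 23.44° × sin 209.938° = -0.19852, so δ = -11.451°.
cos h₀ = −tan(+57.3°) tan(-11.451°) = 0.3155, h₀ = 1.2498 rad.
Bracket: h₀ sin ϕ sin δ + cos ϕ cos δ sin h₀ = 1.2498×0.84151×-0.19852 + 0.54024×0.98010×0.94892 = -0.208787 + 0.502443 = 0.293656.
Q̄ = (S_0/π) × [bracket] = (1361/π) × 0.293656 = 127.2 W/m².

Q̄ ≈ 127 W/m²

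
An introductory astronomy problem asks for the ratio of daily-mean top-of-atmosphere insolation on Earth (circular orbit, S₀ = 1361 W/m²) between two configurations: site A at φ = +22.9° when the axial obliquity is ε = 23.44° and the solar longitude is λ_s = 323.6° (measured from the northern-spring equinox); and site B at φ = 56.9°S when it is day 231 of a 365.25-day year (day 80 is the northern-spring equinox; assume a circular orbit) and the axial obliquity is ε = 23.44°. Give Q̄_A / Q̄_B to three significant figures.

— Configuration A (φ=+22.9°):
Solar declination: sin δ = sin ε · sin λ_s = sin 23.44° × sin 323.6° = -0.23606, so δ = -13.654°.
cos H₀ = −tan(+22.9°) tan(-13.654°) = 0.1026, H₀ = 1.4680 rad.
Bracket: H₀ sin φ sin δ + cos φ cos δ sin H₀ = 1.4680×0.38912×-0.23606 + 0.92119×0.97174×0.99472 = -0.134844 + 0.890431 = 0.755587.
Q̄ = (S₀/π) × [bracket] = (1361/π) × 0.755587 = 327.34 W/m².
— Configuration B (φ=-56.9°):
Solar longitude: λ_s = 360° × (231 − 80)/365.25 = 148.830°.
sin δ = sin 23.44° × sin 148.830° = 0.20589, so δ = +11.882°.
cos H₀ = −tan(-56.9°) tan(+11.882°) = 0.3227, H₀ = 1.2422 rad.
Bracket: H₀ sin φ sin δ + cos φ cos δ sin H₀ = 1.2422×-0.83772×0.20589 + 0.54610×0.97858×0.94648 = -0.214252 + 0.505801 = 0.291549.
Q̄ = (S₀/π) × [bracket] = (1361/π) × 0.291549 = 126.30 W/m².
Ratio Q̄_A / Q̄_B = 327.34 / 126.30 = 2.592.

Q̄_A / Q̄_B ≈ 2.59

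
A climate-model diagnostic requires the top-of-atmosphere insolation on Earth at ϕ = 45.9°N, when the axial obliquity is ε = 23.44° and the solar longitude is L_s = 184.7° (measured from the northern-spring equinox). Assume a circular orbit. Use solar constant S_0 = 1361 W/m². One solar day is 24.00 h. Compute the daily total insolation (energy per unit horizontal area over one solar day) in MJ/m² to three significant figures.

24.7 MJ/m²

Solar declination: sin δ = sin ε · sin L_s = sin 23.44° × sin 184.7° = -0.03259, so δ = -1.868°.
cos h₀ = −tan(+45.9°) tan(-1.868°) = 0.0337, h₀ = 1.5371 rad.
Bracket: h₀ sin ϕ sin δ + cos ϕ cos δ sin h₀ = 1.5371×0.71813×-0.03259 + 0.69591×0.99947×0.99943 = -0.035974 + 0.695145 = 0.659171.
Q̄ = (S_0/π) × [bracket] = (1361/π) × 0.659171 = 285.57 W/m².
Daily total = Q̄ × 24.00 h × 3600 s/h = 285.57 × 24.00 × 3600 / 10⁶ = 24.67 MJ/m².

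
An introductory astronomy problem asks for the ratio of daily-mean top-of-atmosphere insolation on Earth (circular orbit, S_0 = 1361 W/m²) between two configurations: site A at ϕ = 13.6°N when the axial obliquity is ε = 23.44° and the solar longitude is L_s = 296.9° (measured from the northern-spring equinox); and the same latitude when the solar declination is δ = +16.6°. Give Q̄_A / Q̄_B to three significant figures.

Q̄_A / Q̄_B ≈ 0.752

— Configuration A (ϕ=+13.6°):
Solar declination: sin δ = sin ε · sin L_s = sin 23.44° × sin 296.9° = -0.35475, so δ = -20.778°.
cos h₀ = −tan(+13.6°) tan(-20.778°) = 0.0918, h₀ = 1.4789 rad.
Bracket: h₀ sin ϕ sin δ + cos ϕ cos δ sin h₀ = 1.4789×0.23514×-0.35475 + 0.97196×0.93496×0.99578 = -0.123364 + 0.904909 = 0.781545.
Q̄ = (S_0/π) × [bracket] = (1361/π) × 0.781545 = 338.58 W/m².
— Configuration B (ϕ=+13.6°):
cos h₀ = −tan(+13.6°) tan(+16.600°) = -0.0721, h₀ = 1.6430 rad.
Bracket: h₀ sin ϕ sin δ + cos ϕ cos δ sin h₀ = 1.6430×0.23514×0.28569 + 0.97196×0.95832×0.99740 = 0.110372 + 0.929027 = 1.039399.
Q̄ = (S_0/π) × [bracket] = (1361/π) × 1.039399 = 450.29 W/m².
Ratio Q̄_A / Q̄_B = 338.58 / 450.29 = 0.7519.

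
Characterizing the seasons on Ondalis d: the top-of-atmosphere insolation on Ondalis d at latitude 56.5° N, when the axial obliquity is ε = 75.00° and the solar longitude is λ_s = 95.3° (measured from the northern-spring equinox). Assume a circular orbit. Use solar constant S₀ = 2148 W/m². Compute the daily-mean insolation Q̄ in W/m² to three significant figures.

Q̄ ≈ 1.72e+03 W/m²

Solar declination: sin δ = sin ε · sin λ_s = sin 75.00° × sin 95.3° = 0.96180, so δ = +74.111°.
cos H₀ = −tan(+56.5°) tan(+74.111°) = -5.3079 ≤ −1 ⇒ polar day, H₀ = π.
Bracket: H₀ sin φ sin δ + cos φ cos δ sin H₀ = 3.1416×0.83389×0.96180 + 0.55194×0.27377×0.00000 = 2.519674 + 0.000000 = 2.519674.
Q̄ = (S₀/π) × [bracket] = (2148/π) × 2.519674 = 1723 W/m².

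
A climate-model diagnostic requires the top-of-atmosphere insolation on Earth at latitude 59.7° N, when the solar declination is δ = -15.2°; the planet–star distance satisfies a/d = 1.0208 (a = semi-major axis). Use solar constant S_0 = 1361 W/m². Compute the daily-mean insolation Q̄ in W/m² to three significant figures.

cos h₀ = −tan(+59.7°) tan(-15.200°) = 0.4649, h₀ = 1.0872 rad.
Bracket: h₀ sin ϕ sin δ + cos ϕ cos δ sin h₀ = 1.0872×0.86340×-0.26219 + 0.50453×0.96502×0.88534 = -0.246115 + 0.431056 = 0.184941.
Inverse-square distance factor (a/d)² = 1.0208² = 1.042033.
Q̄ = (S_0/π) × 1.042033 × [bracket] = (1361/π) × 1.042033 × 0.184941 = 83.49 W/m².

Q̄ ≈ 83.5 W/m²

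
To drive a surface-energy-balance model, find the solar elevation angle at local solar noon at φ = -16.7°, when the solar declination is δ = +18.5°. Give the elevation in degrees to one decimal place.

At local noon the hour angle is zero, so the zenith angle equals |φ − δ| = |-16.7° − (+18.500°)| = 35.200°.
Elevation = 90° − 35.200° = 54.8°.

54.8°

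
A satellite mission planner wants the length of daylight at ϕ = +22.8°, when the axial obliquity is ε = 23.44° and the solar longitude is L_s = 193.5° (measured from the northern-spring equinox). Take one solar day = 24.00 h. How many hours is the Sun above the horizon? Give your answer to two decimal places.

Solar declination: sin δ = sin ε · sin L_s = sin 23.44° × sin 193.5° = -0.09286, so δ = -5.328°.
cos h₀ = −tan ϕ · tan δ = −tan(+22.8°) × tan(-5.328°) = 0.0392, so h₀ = 1.5316 rad = 87.75°.
Daylight = 2h₀/(2π) × 24.00 h = (1.5316/π) × 24.00 = 11.70 h.

11.70 h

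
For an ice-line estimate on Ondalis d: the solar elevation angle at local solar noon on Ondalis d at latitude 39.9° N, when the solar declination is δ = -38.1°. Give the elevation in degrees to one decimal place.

12.0°

At local noon the hour angle is zero, so the zenith angle equals |φ − δ| = |+39.9° − (-38.100°)| = 78.000°.
Elevation = 90° − 78.000° = 12.0°.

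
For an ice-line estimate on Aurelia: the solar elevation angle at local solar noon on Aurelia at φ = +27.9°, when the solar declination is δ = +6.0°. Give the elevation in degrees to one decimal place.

At local noon the hour angle is zero, so the zenith angle equals |φ − δ| = |+27.9° − (+6.000°)| = 21.900°.
Elevation = 90° − 21.900° = 68.1°.

68.1°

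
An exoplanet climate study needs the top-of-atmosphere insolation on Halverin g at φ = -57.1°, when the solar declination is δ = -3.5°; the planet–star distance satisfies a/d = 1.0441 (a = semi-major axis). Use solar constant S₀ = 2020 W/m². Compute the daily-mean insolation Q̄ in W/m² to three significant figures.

Q̄ ≈ 438 W/m²

cos H₀ = −tan(-57.1°) tan(-3.500°) = -0.0945, H₀ = 1.6655 rad.
Bracket: H₀ sin φ sin δ + cos φ cos δ sin H₀ = 1.6655×-0.83962×-0.06105 + 0.54317×0.99813×0.99552 = 0.085372 + 0.539725 = 0.625097.
Inverse-square distance factor (a/d)² = 1.0441² = 1.090145.
Q̄ = (S₀/π) × 1.090145 × [bracket] = (2020/π) × 1.090145 × 0.625097 = 438.2 W/m².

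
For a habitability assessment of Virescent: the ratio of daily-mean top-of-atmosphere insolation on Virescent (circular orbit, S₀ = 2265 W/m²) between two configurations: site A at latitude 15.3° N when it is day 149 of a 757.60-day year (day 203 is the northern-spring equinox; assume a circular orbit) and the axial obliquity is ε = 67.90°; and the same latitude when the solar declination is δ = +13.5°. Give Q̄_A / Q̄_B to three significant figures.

Q̄_A / Q̄_B ≈ 0.698

— Configuration A (φ=+15.3°):
Solar longitude: λ_s = 360° × (149 − 203)/757.60 = -25.660°, i.e. -25.660° + 360° = 334.340°.
sin δ = sin 67.90° × sin 334.340° = -0.40121, so δ = -23.654°.
cos H₀ = −tan(+15.3°) tan(-23.654°) = 0.1198, H₀ = 1.4507 rad.
Bracket: H₀ sin φ sin δ + cos φ cos δ sin H₀ = 1.4507×0.26387×-0.40121 + 0.96456×0.91598×0.99279 = -0.153582 + 0.877148 = 0.723566.
Q̄ = (S₀/π) × [bracket] = (2265/π) × 0.723566 = 521.67 W/m².
— Configuration B (φ=+15.3°):
cos H₀ = −tan(+15.3°) tan(+13.500°) = -0.0657, H₀ = 1.6365 rad.
Bracket: H₀ sin φ sin δ + cos φ cos δ sin H₀ = 1.6365×0.26387×0.23345 + 0.96456×0.97237×0.99784 = 0.100809 + 0.935883 = 1.036692.
Q̄ = (S₀/π) × [bracket] = (2265/π) × 1.036692 = 747.43 W/m².
Ratio Q̄_A / Q̄_B = 521.67 / 747.43 = 0.6980.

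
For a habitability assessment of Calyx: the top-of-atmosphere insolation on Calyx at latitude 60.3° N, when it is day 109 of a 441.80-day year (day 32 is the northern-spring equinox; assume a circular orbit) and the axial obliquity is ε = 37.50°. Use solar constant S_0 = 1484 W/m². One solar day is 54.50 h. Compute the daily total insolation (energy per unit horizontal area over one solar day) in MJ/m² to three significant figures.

137 MJ/m²

Solar longitude: L_s = 360° × (109 − 32)/441.80 = 62.743°.
sin δ = sin 37.50° × sin 62.743° = 0.54117, so δ = +32.763°.
cos h₀ = −tan(+60.3°) tan(+32.763°) = -1.1283 ≤ −1 ⇒ polar day, h₀ = π.
Bracket: h₀ sin ϕ sin δ + cos ϕ cos δ sin h₀ = 3.1416×0.86863×0.54117 + 0.49546×0.84092×0.00000 = 1.476792 + 0.000000 = 1.476792.
Q̄ = (S_0/π) × [bracket] = (1484/π) × 1.476792 = 697.60 W/m².
Daily total = Q̄ × 54.50 h × 3600 s/h = 697.60 × 54.50 × 3600 / 10⁶ = 136.9 MJ/m².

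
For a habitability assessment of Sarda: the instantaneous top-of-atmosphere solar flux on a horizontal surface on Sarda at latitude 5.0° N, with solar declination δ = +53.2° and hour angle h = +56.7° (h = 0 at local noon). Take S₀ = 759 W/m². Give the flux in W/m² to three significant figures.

cos θ_z = sin φ sin δ + cos φ cos δ cos h = 0.069788 + 0.327626 = 0.397414.
Flux = S₀ · cos θ_z = 759 × 0.397414 = 301.6 W/m².

302 W/m²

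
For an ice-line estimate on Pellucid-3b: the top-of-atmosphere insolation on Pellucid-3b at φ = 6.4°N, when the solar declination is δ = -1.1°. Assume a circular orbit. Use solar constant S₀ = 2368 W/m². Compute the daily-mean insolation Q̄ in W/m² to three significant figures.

Q̄ ≈ 746 W/m²

cos H₀ = −tan(+6.4°) tan(-1.100°) = 0.0022, H₀ = 1.5686 rad.
Bracket: H₀ sin φ sin δ + cos φ cos δ sin H₀ = 1.5686×0.11147×-0.01920 + 0.99377×0.99982×1.00000 = -0.003357 + 0.993591 = 0.990234.
Q̄ = (S₀/π) × [bracket] = (2368/π) × 0.990234 = 746.4 W/m².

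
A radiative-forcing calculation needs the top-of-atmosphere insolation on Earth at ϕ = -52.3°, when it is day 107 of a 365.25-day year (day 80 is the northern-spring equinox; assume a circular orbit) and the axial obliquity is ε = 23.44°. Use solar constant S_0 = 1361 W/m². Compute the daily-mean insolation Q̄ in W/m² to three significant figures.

Q̄ ≈ 172 W/m²

Solar longitude: L_s = 360° × (107 − 80)/365.25 = 26.612°.
sin δ = sin 23.44° × sin 26.612° = 0.17819, so δ = +10.264°.
cos h₀ = −tan(-52.3°) tan(+10.264°) = 0.2343, h₀ = 1.3343 rad.
Bracket: h₀ sin ϕ sin δ + cos ϕ cos δ sin h₀ = 1.3343×-0.79122×0.17819 + 0.61153×0.98400×0.97217 = -0.188120 + 0.584999 = 0.396879.
Q̄ = (S_0/π) × [bracket] = (1361/π) × 0.396879 = 171.9 W/m².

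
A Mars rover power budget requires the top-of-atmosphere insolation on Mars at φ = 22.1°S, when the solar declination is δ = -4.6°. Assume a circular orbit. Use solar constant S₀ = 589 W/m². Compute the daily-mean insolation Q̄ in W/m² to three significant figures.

cos H₀ = −tan(-22.1°) tan(-4.600°) = -0.0327, H₀ = 1.6035 rad.
Bracket: H₀ sin φ sin δ + cos φ cos δ sin H₀ = 1.6035×-0.37622×-0.08020 + 0.92653×0.99678×0.99947 = 0.048382 + 0.923057 = 0.971439.
Q̄ = (S₀/π) × [bracket] = (589/π) × 0.971439 = 182.1 W/m².

Q̄ ≈ 182 W/m²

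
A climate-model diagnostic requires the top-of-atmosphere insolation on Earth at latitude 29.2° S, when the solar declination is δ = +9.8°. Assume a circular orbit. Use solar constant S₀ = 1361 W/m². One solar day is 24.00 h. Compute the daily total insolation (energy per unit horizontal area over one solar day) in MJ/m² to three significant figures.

27.5 MJ/m²

cos H₀ = −tan(-29.2°) tan(+9.800°) = 0.0965, H₀ = 1.4741 rad.
Bracket: H₀ sin φ sin δ + cos φ cos δ sin H₀ = 1.4741×-0.48786×0.17021 + 0.87292×0.98541×0.99533 = -0.122407 + 0.856167 = 0.733760.
Q̄ = (S₀/π) × [bracket] = (1361/π) × 0.733760 = 317.88 W/m².
Daily total = Q̄ × 24.00 h × 3600 s/h = 317.88 × 24.00 × 3600 / 10⁶ = 27.46 MJ/m².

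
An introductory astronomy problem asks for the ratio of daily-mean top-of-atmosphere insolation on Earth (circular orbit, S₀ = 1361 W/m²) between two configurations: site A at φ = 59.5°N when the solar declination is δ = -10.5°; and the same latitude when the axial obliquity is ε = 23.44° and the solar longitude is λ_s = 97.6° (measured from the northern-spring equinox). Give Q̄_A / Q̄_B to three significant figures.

— Configuration A (φ=+59.5°):
cos H₀ = −tan(+59.5°) tan(-10.500°) = 0.3146, H₀ = 1.2507 rad.
Bracket: H₀ sin φ sin δ + cos φ cos δ sin H₀ = 1.2507×0.86163×-0.18224 + 0.50754×0.98325×0.94921 = -0.196389 + 0.473693 = 0.277304.
Q̄ = (S₀/π) × [bracket] = (1361/π) × 0.277304 = 120.13 W/m².
— Configuration B (φ=+59.5°):
Solar declination: sin δ = sin ε · sin λ_s = sin 23.44° × sin 97.6° = 0.39429, so δ = +23.222°.
cos H₀ = −tan(+59.5°) tan(+23.222°) = -0.7284, H₀ = 2.3868 rad.
Bracket: H₀ sin φ sin δ + cos φ cos δ sin H₀ = 2.3868×0.86163×0.39429 + 0.50754×0.91898×0.68516 = 0.810873 + 0.319572 = 1.130445.
Q̄ = (S₀/π) × [bracket] = (1361/π) × 1.130445 = 489.73 W/m².
Ratio Q̄_A / Q̄_B = 120.13 / 489.73 = 0.2453.

Q̄_A / Q̄_B ≈ 0.245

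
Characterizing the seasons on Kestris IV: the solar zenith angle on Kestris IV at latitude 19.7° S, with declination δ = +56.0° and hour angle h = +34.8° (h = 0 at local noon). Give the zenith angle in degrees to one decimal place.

cos θ_z = sin φ sin δ + cos φ cos δ cos h = -0.279465 + 0.432305 = 0.152840.
θ_z = arccos(0.152840) = 81.2°.

θ_z = 81.2°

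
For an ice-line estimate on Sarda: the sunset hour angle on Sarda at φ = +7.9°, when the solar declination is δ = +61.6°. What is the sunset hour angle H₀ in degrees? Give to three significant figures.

cos H₀ = −tan φ · tan δ = −tan(+7.9°) × tan(+61.600°) = -0.2566, so H₀ = 1.8303 rad = 104.87°.

H₀ = 105°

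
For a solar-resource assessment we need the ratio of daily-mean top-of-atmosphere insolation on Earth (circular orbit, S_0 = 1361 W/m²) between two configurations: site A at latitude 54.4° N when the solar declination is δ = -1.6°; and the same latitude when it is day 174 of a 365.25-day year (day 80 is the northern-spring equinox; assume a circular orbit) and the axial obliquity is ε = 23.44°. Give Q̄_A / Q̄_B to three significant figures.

— Configuration A (ϕ=+54.4°):
cos h₀ = −tan(+54.4°) tan(-1.600°) = 0.0390, h₀ = 1.5318 rad.
Bracket: h₀ sin ϕ sin δ + cos ϕ cos δ sin h₀ = 1.5318×0.81310×-0.02792 + 0.58212×0.99961×0.99924 = -0.034775 + 0.581451 = 0.546676.
Q̄ = (S_0/π) × [bracket] = (1361/π) × 0.546676 = 236.83 W/m².
— Configuration B (ϕ=+54.4°):
Solar longitude: L_s = 360° × (174 − 80)/365.25 = 92.649°.
sin δ = sin 23.44° × sin 92.649° = 0.39736, so δ = +23.413°.
cos h₀ = −tan(+54.4°) tan(+23.413°) = -0.6048, h₀ = 2.2204 rad.
Bracket: h₀ sin ϕ sin δ + cos ϕ cos δ sin h₀ = 2.2204×0.81310×0.39736 + 0.58212×0.91766×0.79635 = 0.717397 + 0.425401 = 1.142798.
Q̄ = (S_0/π) × [bracket] = (1361/π) × 1.142798 = 495.08 W/m².
Ratio Q̄_A / Q̄_B = 236.83 / 495.08 = 0.4784.

Q̄_A / Q̄_B ≈ 0.478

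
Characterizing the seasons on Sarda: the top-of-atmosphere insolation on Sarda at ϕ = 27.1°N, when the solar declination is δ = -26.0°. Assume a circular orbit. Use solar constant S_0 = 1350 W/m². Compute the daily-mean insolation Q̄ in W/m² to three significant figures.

Q̄ ≈ 220 W/m²

cos h₀ = −tan(+27.1°) tan(-26.000°) = 0.2496, h₀ = 1.3185 rad.
Bracket: h₀ sin ϕ sin δ + cos ϕ cos δ sin h₀ = 1.3185×0.45554×-0.43837 + 0.89021×0.89879×0.96835 = -0.263298 + 0.774788 = 0.511490.
Q̄ = (S_0/π) × [bracket] = (1350/π) × 0.511490 = 219.8 W/m².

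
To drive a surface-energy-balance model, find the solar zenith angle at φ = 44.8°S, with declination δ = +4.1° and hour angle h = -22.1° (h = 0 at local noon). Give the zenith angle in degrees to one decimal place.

cos θ_z = sin φ sin δ + cos φ cos δ cos h = -0.050380 + 0.655755 = 0.605375.
θ_z = arccos(0.605375) = 52.7°.

θ_z = 52.7°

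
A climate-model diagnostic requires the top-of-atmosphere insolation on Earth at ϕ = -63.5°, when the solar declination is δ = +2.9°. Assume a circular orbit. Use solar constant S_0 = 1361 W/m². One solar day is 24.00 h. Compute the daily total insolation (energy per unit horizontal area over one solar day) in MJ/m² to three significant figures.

cos h₀ = −tan(-63.5°) tan(+2.900°) = 0.1016, h₀ = 1.4690 rad.
Bracket: h₀ sin ϕ sin δ + cos ϕ cos δ sin h₀ = 1.4690×-0.89493×0.05059 + 0.44620×0.99872×0.99482 = -0.066508 + 0.443321 = 0.376813.
Q̄ = (S_0/π) × [bracket] = (1361/π) × 0.376813 = 163.24 W/m².
Daily total = Q̄ × 24.00 h × 3600 s/h = 163.24 × 24.00 × 3600 / 10⁶ = 14.10 MJ/m².

14.1 MJ/m²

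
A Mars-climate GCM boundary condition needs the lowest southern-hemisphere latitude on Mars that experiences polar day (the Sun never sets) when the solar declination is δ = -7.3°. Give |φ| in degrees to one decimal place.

Polar day requires cos H₀ = −tan φ tan δ ≤ −1, i.e. tan φ tan δ ≥ 1.
The boundary is |tan φ| · |tan δ| = 1, so |φ| = 90° − |δ| = 90° − 7.3° = 82.7° in the southern hemisphere.

|φ| = 82.7°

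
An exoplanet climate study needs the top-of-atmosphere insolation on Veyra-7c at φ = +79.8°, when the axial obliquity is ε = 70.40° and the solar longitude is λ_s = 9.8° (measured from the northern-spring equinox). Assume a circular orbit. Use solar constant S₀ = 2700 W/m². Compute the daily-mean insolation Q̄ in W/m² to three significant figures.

Solar declination: sin δ = sin ε · sin λ_s = sin 70.40° × sin 9.8° = 0.16035, so δ = +9.227°.
cos H₀ = −tan(+79.8°) tan(+9.227°) = -0.9029, H₀ = 2.6972 rad.
Bracket: H₀ sin φ sin δ + cos φ cos δ sin H₀ = 2.6972×0.98420×0.16035 + 0.17708×0.98706×0.42995 = 0.425663 + 0.075150 = 0.500813.
Q̄ = (S₀/π) × [bracket] = (2700/π) × 0.500813 = 430.4 W/m².

Q̄ ≈ 430 W/m²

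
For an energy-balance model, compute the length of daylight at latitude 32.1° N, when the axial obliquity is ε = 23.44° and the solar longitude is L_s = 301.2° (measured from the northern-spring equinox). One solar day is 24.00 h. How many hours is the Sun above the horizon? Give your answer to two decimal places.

Solar declination: sin δ = sin ε · sin L_s = sin 23.44° × sin 301.2° = -0.34025, so δ = -19.892°.
cos h₀ = −tan ϕ · tan δ = −tan(+32.1°) × tan(-19.892°) = 0.2270, so h₀ = 1.3418 rad = 76.88°.
Daylight = 2h₀/(2π) × 24.00 h = (1.3418/π) × 24.00 = 10.25 h.

10.25 h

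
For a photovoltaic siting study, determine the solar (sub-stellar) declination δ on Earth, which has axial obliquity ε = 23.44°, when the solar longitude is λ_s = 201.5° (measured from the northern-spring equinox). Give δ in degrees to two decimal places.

sin δ = sin ε · sin λ_s = sin 23.44° × sin 201.5° = -0.145790.
δ = arcsin(-0.145790) = -8.38°.

δ = -8.38°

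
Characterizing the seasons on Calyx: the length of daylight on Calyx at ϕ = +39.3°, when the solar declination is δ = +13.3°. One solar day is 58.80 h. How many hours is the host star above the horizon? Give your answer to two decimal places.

cos h₀ = −tan ϕ · tan δ = −tan(+39.3°) × tan(+13.300°) = -0.1935, so h₀ = 1.7655 rad = 101.16°.
Daylight = 2h₀/(2π) × 58.80 h = (1.7655/π) × 58.80 = 33.04 h.

33.04 h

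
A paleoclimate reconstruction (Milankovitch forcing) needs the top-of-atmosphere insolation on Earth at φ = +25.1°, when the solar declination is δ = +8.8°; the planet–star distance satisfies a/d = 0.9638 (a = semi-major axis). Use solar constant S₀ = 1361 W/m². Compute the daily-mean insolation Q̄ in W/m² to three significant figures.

cos H₀ = −tan(+25.1°) tan(+8.800°) = -0.0725, H₀ = 1.6434 rad.
Bracket: H₀ sin φ sin δ + cos φ cos δ sin H₀ = 1.6434×0.42420×0.15299 + 0.90557×0.98823×0.99737 = 0.106654 + 0.892558 = 0.999212.
Inverse-square distance factor (a/d)² = 0.9638² = 0.928910.
Q̄ = (S₀/π) × 0.928910 × [bracket] = (1361/π) × 0.928910 × 0.999212 = 402.1 W/m².

Q̄ ≈ 402 W/m²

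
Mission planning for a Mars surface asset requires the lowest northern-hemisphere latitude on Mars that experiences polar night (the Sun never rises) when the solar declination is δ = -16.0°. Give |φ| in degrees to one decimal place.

|φ| = 74.0°

Polar night requires cos H₀ = −tan φ tan δ ≥ 1, i.e. tan φ tan δ ≤ −1.
The boundary is |tan φ| · |tan δ| = 1, so |φ| = 90° − |δ| = 90° − 16.0° = 74.0° in the northern hemisphere.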